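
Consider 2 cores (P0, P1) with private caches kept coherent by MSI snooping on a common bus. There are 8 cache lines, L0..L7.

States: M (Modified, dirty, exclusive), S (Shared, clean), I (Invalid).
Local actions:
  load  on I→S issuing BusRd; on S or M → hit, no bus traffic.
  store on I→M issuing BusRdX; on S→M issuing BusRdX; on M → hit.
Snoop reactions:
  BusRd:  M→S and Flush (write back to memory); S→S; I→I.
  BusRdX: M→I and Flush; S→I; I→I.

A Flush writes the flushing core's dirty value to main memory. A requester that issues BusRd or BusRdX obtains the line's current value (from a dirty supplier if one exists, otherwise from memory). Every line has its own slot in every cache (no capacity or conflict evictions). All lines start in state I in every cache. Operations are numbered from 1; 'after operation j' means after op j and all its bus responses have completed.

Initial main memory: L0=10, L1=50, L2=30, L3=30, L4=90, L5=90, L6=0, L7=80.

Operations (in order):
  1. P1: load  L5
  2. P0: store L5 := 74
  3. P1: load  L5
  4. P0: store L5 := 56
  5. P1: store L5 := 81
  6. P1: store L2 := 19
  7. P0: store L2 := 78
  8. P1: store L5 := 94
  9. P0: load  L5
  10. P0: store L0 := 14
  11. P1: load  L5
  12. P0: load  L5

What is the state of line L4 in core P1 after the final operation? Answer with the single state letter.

1. P1: load  L5  bus=[BusRd]  L5: P0=I P1=S  mem[L5]=90
2. P0: store L5 := 74  bus=[BusRdX]  L5: P0=M P1=I  mem[L5]=90
3. P1: load  L5  bus=[BusRd,Flush]  L5: P0=S P1=S  mem[L5]=74
4. P0: store L5 := 56  bus=[BusRdX]  L5: P0=M P1=I  mem[L5]=74
5. P1: store L5 := 81  bus=[BusRdX,Flush]  L5: P0=I P1=M  mem[L5]=56
6. P1: store L2 := 19  bus=[BusRdX]  L2: P0=I P1=M  mem[L2]=30
7. P0: store L2 := 78  bus=[BusRdX,Flush]  L2: P0=M P1=I  mem[L2]=19
8. P1: store L5 := 94  bus=[-]  L5: P0=I P1=M  mem[L5]=56
9. P0: load  L5  bus=[BusRd,Flush]  L5: P0=S P1=S  mem[L5]=94
10. P0: store L0 := 14  bus=[BusRdX]  L0: P0=M P1=I  mem[L0]=10
11. P1: load  L5  bus=[-]  L5: P0=S P1=S  mem[L5]=94
12. P0: load  L5  bus=[-]  L5: P0=S P1=S  mem[L5]=94

state = I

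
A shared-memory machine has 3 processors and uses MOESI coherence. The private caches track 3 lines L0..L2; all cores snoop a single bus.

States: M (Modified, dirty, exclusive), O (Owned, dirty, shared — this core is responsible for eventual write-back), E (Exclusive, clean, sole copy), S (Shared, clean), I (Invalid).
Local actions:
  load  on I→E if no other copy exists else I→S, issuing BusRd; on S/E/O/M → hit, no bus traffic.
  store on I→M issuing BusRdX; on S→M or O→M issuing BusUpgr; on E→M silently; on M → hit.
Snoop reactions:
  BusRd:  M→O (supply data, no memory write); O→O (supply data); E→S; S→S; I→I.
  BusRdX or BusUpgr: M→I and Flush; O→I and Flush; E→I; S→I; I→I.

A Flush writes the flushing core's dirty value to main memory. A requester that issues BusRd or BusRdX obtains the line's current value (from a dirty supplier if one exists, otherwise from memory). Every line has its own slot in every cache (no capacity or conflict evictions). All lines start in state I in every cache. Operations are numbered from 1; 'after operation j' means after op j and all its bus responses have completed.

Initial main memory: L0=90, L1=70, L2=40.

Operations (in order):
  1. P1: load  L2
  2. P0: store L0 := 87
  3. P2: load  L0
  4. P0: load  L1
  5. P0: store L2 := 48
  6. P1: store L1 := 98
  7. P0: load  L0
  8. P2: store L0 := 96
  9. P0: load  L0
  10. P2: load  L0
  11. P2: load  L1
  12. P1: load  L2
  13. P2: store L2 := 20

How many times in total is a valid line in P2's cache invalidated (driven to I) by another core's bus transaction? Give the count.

step 1: P1: load  L2  ⟶  IEI  (L2)  txn=BusRd  M[L2]=40
step 2: P0: store L0 := 87  ⟶  MII  (L0)  txn=BusRdX  M[L0]=90
step 3: P2: load  L0  ⟶  OIS  (L0)  txn=BusRd  M[L0]=90
step 4: P0: load  L1  ⟶  EII  (L1)  txn=BusRd  M[L1]=70
step 5: P0: store L2 := 48  ⟶  MII  (L2)  txn=BusRdX  M[L2]=40
step 6: P1: store L1 := 98  ⟶  IMI  (L1)  txn=BusRdX  M[L1]=70
step 7: P0: load  L0  ⟶  OIS  (L0)  txn=∅  M[L0]=90
step 8: P2: store L0 := 96  ⟶  IIM  (L0)  txn=BusUpgr+Flush  M[L0]=87
step 9: P0: load  L0  ⟶  SIO  (L0)  txn=BusRd  M[L0]=87
step 10: P2: load  L0  ⟶  SIO  (L0)  txn=∅  M[L0]=87
step 11: P2: load  L1  ⟶  IOS  (L1)  txn=BusRd  M[L1]=70
step 12: P1: load  L2  ⟶  OSI  (L2)  txn=BusRd  M[L2]=40
step 13: P2: store L2 := 20  ⟶  IIM  (L2)  txn=BusRdX+Flush  M[L2]=48

invalidations = 0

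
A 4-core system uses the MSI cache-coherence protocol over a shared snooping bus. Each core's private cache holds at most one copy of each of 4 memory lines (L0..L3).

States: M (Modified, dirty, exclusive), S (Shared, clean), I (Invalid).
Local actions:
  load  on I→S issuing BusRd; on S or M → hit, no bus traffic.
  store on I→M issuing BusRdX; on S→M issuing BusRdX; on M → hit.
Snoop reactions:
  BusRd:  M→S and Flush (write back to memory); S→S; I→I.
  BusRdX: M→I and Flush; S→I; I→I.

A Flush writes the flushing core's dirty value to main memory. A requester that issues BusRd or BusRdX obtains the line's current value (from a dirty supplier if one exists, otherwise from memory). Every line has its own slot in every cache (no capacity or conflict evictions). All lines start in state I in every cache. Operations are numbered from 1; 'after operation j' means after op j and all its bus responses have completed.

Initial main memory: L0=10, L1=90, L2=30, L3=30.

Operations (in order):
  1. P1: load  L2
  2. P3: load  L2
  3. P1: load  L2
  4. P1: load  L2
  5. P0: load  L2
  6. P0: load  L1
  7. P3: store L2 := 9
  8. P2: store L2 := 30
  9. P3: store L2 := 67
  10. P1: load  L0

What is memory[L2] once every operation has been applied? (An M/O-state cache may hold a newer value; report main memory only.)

memory[L2] = 30

  op1 P1: load  L2 → I/S/I/I on L2; bus BusRd; mem=30
  op2 P3: load  L2 → I/S/I/S on L2; bus BusRd; mem=30
  op3 P1: load  L2 → I/S/I/S on L2; bus (none); mem=30
  op4 P1: load  L2 → I/S/I/S on L2; bus (none); mem=30
  op5 P0: load  L2 → S/S/I/S on L2; bus BusRd; mem=30
  op6 P0: load  L1 → S/I/I/I on L1; bus BusRd; mem=90
  op7 P3: store L2 := 9 → I/I/I/M on L2; bus BusRdX; mem=30
  op8 P2: store L2 := 30 → I/I/M/I on L2; bus BusRdX Flush; mem=9
  op9 P3: store L2 := 67 → I/I/I/M on L2; bus BusRdX Flush; mem=30
  op10 P1: load  L0 → I/S/I/I on L0; bus BusRd; mem=10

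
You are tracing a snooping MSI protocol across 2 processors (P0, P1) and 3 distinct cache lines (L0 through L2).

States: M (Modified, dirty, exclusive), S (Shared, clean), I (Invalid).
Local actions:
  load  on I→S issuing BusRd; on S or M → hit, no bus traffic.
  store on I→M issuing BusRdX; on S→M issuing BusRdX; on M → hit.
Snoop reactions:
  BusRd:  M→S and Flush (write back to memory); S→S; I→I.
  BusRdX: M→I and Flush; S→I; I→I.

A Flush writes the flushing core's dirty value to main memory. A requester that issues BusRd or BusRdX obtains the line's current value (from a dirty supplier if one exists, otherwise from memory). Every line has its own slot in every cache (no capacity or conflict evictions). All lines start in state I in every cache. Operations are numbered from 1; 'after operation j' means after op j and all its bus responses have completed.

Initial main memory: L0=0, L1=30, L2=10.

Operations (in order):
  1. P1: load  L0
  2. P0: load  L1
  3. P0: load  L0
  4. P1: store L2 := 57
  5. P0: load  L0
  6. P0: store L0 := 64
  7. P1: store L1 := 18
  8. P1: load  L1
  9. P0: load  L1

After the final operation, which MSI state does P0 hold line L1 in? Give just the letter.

state = S

1. P1: load  L0  bus=[BusRd]  L0: P0=I P1=S  mem[L0]=0
2. P0: load  L1  bus=[BusRd]  L1: P0=S P1=I  mem[L1]=30
3. P0: load  L0  bus=[BusRd]  L0: P0=S P1=S  mem[L0]=0
4. P1: store L2 := 57  bus=[BusRdX]  L2: P0=I P1=M  mem[L2]=10
5. P0: load  L0  bus=[-]  L0: P0=S P1=S  mem[L0]=0
6. P0: store L0 := 64  bus=[BusRdX]  L0: P0=M P1=I  mem[L0]=0
7. P1: store L1 := 18  bus=[BusRdX]  L1: P0=I P1=M  mem[L1]=30
8. P1: load  L1  bus=[-]  L1: P0=I P1=M  mem[L1]=30
9. P0: load  L1  bus=[BusRd,Flush]  L1: P0=S P1=S  mem[L1]=18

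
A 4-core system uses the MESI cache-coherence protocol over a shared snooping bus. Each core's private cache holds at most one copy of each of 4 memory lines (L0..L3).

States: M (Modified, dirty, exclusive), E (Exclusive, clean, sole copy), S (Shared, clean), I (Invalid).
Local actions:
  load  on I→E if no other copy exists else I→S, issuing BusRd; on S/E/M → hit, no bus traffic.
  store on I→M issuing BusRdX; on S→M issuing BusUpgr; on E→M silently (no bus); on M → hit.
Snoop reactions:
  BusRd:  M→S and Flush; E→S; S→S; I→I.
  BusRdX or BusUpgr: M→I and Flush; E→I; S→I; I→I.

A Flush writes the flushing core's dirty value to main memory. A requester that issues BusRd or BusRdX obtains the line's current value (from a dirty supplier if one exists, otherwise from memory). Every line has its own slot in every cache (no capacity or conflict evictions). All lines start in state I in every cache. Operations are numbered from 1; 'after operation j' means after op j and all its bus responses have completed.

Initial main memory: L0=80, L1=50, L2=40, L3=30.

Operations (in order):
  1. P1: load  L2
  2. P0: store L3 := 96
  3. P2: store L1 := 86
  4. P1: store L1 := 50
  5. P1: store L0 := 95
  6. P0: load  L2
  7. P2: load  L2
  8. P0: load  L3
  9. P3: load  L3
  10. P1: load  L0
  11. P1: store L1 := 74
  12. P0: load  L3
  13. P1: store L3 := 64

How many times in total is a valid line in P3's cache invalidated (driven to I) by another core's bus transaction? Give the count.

invalidations = 1

step 1: P1: load  L2  ⟶  IEII  (L2)  txn=BusRd  M[L2]=40
step 2: P0: store L3 := 96  ⟶  MIII  (L3)  txn=BusRdX  M[L3]=30
step 3: P2: store L1 := 86  ⟶  IIMI  (L1)  txn=BusRdX  M[L1]=50
step 4: P1: store L1 := 50  ⟶  IMII  (L1)  txn=BusRdX+Flush  M[L1]=86
step 5: P1: store L0 := 95  ⟶  IMII  (L0)  txn=BusRdX  M[L0]=80
step 6: P0: load  L2  ⟶  SSII  (L2)  txn=BusRd  M[L2]=40
step 7: P2: load  L2  ⟶  SSSI  (L2)  txn=BusRd  M[L2]=40
step 8: P0: load  L3  ⟶  MIII  (L3)  txn=∅  M[L3]=30
step 9: P3: load  L3  ⟶  SIIS  (L3)  txn=BusRd+Flush  M[L3]=96
step 10: P1: load  L0  ⟶  IMII  (L0)  txn=∅  M[L0]=80
step 11: P1: store L1 := 74  ⟶  IMII  (L1)  txn=∅  M[L1]=86
step 12: P0: load  L3  ⟶  SIIS  (L3)  txn=∅  M[L3]=96
step 13: P1: store L3 := 64  ⟶  IMII  (L3)  txn=BusRdX  M[L3]=96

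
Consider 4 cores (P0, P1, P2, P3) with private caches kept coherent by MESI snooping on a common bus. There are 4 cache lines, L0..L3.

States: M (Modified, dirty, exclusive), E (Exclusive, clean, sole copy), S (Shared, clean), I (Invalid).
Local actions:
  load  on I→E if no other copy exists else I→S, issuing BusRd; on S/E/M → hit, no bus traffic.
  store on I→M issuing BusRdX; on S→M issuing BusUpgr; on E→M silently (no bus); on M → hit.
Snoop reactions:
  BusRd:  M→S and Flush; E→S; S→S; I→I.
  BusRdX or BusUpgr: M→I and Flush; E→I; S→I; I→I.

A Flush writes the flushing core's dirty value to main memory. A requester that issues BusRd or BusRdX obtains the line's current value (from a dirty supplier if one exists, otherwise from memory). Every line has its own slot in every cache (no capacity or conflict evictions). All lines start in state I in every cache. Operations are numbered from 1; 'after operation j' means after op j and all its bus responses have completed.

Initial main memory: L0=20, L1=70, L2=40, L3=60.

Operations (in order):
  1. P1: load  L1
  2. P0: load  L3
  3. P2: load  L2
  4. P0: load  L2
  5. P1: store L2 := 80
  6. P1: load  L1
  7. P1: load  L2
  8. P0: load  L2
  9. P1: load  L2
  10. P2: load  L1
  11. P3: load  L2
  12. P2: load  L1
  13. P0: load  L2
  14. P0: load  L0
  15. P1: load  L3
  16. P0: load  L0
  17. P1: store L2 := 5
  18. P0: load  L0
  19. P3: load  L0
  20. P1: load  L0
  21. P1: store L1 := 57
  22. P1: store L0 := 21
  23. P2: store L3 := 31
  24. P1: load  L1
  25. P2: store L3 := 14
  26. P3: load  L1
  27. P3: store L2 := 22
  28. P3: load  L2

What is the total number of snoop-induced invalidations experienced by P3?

invalidations = 2

[1] P1: load  L1 | P0:I, P1:E(70), P2:I, P3:I | bus: BusRd
[2] P0: load  L3 | P0:E(60), P1:I, P2:I, P3:I | bus: BusRd
[3] P2: load  L2 | P0:I, P1:I, P2:E(40), P3:I | bus: BusRd
[4] P0: load  L2 | P0:S(40), P1:I, P2:S(40), P3:I | bus: BusRd
[5] P1: store L2 := 80 | P0:I, P1:M(80), P2:I, P3:I | bus: BusRdX
[6] P1: load  L1 | P0:I, P1:E(70), P2:I, P3:I | bus: none
[7] P1: load  L2 | P0:I, P1:M(80), P2:I, P3:I | bus: none
[8] P0: load  L2 | P0:S(80), P1:S(80), P2:I, P3:I | bus: BusRd,Flush
[9] P1: load  L2 | P0:S(80), P1:S(80), P2:I, P3:I | bus: none
[10] P2: load  L1 | P0:I, P1:S(70), P2:S(70), P3:I | bus: BusRd
[11] P3: load  L2 | P0:S(80), P1:S(80), P2:I, P3:S(80) | bus: BusRd
[12] P2: load  L1 | P0:I, P1:S(70), P2:S(70), P3:I | bus: none
[13] P0: load  L2 | P0:S(80), P1:S(80), P2:I, P3:S(80) | bus: none
[14] P0: load  L0 | P0:E(20), P1:I, P2:I, P3:I | bus: BusRd
[15] P1: load  L3 | P0:S(60), P1:S(60), P2:I, P3:I | bus: BusRd
[16] P0: load  L0 | P0:E(20), P1:I, P2:I, P3:I | bus: none
[17] P1: store L2 := 5 | P0:I, P1:M(5), P2:I, P3:I | bus: BusUpgr
[18] P0: load  L0 | P0:E(20), P1:I, P2:I, P3:I | bus: none
[19] P3: load  L0 | P0:S(20), P1:I, P2:I, P3:S(20) | bus: BusRd
[20] P1: load  L0 | P0:S(20), P1:S(20), P2:I, P3:S(20) | bus: BusRd
[21] P1: store L1 := 57 | P0:I, P1:M(57), P2:I, P3:I | bus: BusUpgr
[22] P1: store L0 := 21 | P0:I, P1:M(21), P2:I, P3:I | bus: BusUpgr
[23] P2: store L3 := 31 | P0:I, P1:I, P2:M(31), P3:I | bus: BusRdX
[24] P1: load  L1 | P0:I, P1:M(57), P2:I, P3:I | bus: none
[25] P2: store L3 := 14 | P0:I, P1:I, P2:M(14), P3:I | bus: none
[26] P3: load  L1 | P0:I, P1:S(57), P2:I, P3:S(57) | bus: BusRd,Flush
[27] P3: store L2 := 22 | P0:I, P1:I, P2:I, P3:M(22) | bus: BusRdX,Flush
[28] P3: load  L2 | P0:I, P1:I, P2:I, P3:M(22) | bus: none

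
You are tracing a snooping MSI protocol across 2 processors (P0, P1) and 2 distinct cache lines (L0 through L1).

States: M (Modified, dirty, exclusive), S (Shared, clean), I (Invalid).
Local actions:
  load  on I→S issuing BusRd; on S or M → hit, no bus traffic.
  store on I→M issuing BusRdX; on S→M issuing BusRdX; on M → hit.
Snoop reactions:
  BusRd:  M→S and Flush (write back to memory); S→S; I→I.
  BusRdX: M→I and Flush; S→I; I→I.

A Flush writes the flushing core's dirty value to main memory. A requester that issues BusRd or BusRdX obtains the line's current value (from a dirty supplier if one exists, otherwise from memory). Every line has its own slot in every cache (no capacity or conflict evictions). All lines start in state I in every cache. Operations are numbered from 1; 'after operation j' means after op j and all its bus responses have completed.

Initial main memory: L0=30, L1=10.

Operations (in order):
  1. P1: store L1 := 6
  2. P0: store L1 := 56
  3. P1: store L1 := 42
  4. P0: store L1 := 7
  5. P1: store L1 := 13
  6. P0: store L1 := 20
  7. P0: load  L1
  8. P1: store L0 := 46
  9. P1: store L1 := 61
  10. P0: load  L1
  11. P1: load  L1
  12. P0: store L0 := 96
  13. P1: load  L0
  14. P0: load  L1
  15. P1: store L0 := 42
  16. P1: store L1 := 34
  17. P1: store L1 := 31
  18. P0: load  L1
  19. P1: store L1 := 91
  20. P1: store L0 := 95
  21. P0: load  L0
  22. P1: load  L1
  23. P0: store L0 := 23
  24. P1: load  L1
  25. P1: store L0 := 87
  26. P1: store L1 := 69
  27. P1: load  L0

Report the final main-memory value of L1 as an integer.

memory[L1] = 31

step 1: P1: store L1 := 6  ⟶  IM  (L1)  txn=BusRdX  M[L1]=10
step 2: P0: store L1 := 56  ⟶  MI  (L1)  txn=BusRdX+Flush  M[L1]=6
step 3: P1: store L1 := 42  ⟶  IM  (L1)  txn=BusRdX+Flush  M[L1]=56
step 4: P0: store L1 := 7  ⟶  MI  (L1)  txn=BusRdX+Flush  M[L1]=42
step 5: P1: store L1 := 13  ⟶  IM  (L1)  txn=BusRdX+Flush  M[L1]=7
step 6: P0: store L1 := 20  ⟶  MI  (L1)  txn=BusRdX+Flush  M[L1]=13
step 7: P0: load  L1  ⟶  MI  (L1)  txn=∅  M[L1]=13
step 8: P1: store L0 := 46  ⟶  IM  (L0)  txn=BusRdX  M[L0]=30
step 9: P1: store L1 := 61  ⟶  IM  (L1)  txn=BusRdX+Flush  M[L1]=20
step 10: P0: load  L1  ⟶  SS  (L1)  txn=BusRd+Flush  M[L1]=61
step 11: P1: load  L1  ⟶  SS  (L1)  txn=∅  M[L1]=61
step 12: P0: store L0 := 96  ⟶  MI  (L0)  txn=BusRdX+Flush  M[L0]=46
step 13: P1: load  L0  ⟶  SS  (L0)  txn=BusRd+Flush  M[L0]=96
step 14: P0: load  L1  ⟶  SS  (L1)  txn=∅  M[L1]=61
step 15: P1: store L0 := 42  ⟶  IM  (L0)  txn=BusRdX  M[L0]=96
step 16: P1: store L1 := 34  ⟶  IM  (L1)  txn=BusRdX  M[L1]=61
step 17: P1: store L1 := 31  ⟶  IM  (L1)  txn=∅  M[L1]=61
step 18: P0: load  L1  ⟶  SS  (L1)  txn=BusRd+Flush  M[L1]=31
step 19: P1: store L1 := 91  ⟶  IM  (L1)  txn=BusRdX  M[L1]=31
step 20: P1: store L0 := 95  ⟶  IM  (L0)  txn=∅  M[L0]=96
step 21: P0: load  L0  ⟶  SS  (L0)  txn=BusRd+Flush  M[L0]=95
step 22: P1: load  L1  ⟶  IM  (L1)  txn=∅  M[L1]=31
step 23: P0: store L0 := 23  ⟶  MI  (L0)  txn=BusRdX  M[L0]=95
step 24: P1: load  L1  ⟶  IM  (L1)  txn=∅  M[L1]=31
step 25: P1: store L0 := 87  ⟶  IM  (L0)  txn=BusRdX+Flush  M[L0]=23
step 26: P1: store L1 := 69  ⟶  IM  (L1)  txn=∅  M[L1]=31
step 27: P1: load  L0  ⟶  IM  (L0)  txn=∅  M[L0]=23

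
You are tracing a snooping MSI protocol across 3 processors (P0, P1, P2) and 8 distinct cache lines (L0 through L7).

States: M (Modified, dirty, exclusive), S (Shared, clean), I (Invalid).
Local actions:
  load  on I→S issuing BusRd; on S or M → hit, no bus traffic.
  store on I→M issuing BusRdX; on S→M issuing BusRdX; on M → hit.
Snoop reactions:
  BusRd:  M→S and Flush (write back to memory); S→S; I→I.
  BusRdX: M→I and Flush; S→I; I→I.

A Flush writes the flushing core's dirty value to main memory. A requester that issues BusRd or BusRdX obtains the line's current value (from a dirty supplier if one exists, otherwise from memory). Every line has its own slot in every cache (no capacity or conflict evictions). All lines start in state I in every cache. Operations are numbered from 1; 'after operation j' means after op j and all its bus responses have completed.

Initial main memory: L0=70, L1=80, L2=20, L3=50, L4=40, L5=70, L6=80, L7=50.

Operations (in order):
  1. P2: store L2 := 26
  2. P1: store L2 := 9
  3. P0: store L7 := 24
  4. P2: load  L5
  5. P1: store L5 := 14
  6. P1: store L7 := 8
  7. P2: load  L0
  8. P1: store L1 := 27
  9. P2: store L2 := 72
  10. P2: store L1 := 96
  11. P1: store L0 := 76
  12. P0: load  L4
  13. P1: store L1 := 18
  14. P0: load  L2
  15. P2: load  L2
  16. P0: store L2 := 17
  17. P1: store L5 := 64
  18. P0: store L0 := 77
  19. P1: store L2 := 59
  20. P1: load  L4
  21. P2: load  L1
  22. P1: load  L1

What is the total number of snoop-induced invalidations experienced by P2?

invalidations = 5

[1] P2: store L2 := 26 | P0:I, P1:I, P2:M(26) | bus: BusRdX
[2] P1: store L2 := 9 | P0:I, P1:M(9), P2:I | bus: BusRdX,Flush
[3] P0: store L7 := 24 | P0:M(24), P1:I, P2:I | bus: BusRdX
[4] P2: load  L5 | P0:I, P1:I, P2:S(70) | bus: BusRd
[5] P1: store L5 := 14 | P0:I, P1:M(14), P2:I | bus: BusRdX
[6] P1: store L7 := 8 | P0:I, P1:M(8), P2:I | bus: BusRdX,Flush
[7] P2: load  L0 | P0:I, P1:I, P2:S(70) | bus: BusRd
[8] P1: store L1 := 27 | P0:I, P1:M(27), P2:I | bus: BusRdX
[9] P2: store L2 := 72 | P0:I, P1:I, P2:M(72) | bus: BusRdX,Flush
[10] P2: store L1 := 96 | P0:I, P1:I, P2:M(96) | bus: BusRdX,Flush
[11] P1: store L0 := 76 | P0:I, P1:M(76), P2:I | bus: BusRdX
[12] P0: load  L4 | P0:S(40), P1:I, P2:I | bus: BusRd
[13] P1: store L1 := 18 | P0:I, P1:M(18), P2:I | bus: BusRdX,Flush
[14] P0: load  L2 | P0:S(72), P1:I, P2:S(72) | bus: BusRd,Flush
[15] P2: load  L2 | P0:S(72), P1:I, P2:S(72) | bus: none
[16] P0: store L2 := 17 | P0:M(17), P1:I, P2:I | bus: BusRdX
[17] P1: store L5 := 64 | P0:I, P1:M(64), P2:I | bus: none
[18] P0: store L0 := 77 | P0:M(77), P1:I, P2:I | bus: BusRdX,Flush
[19] P1: store L2 := 59 | P0:I, P1:M(59), P2:I | bus: BusRdX,Flush
[20] P1: load  L4 | P0:S(40), P1:S(40), P2:I | bus: BusRd
[21] P2: load  L1 | P0:I, P1:S(18), P2:S(18) | bus: BusRd,Flush
[22] P1: load  L1 | P0:I, P1:S(18), P2:S(18) | bus: none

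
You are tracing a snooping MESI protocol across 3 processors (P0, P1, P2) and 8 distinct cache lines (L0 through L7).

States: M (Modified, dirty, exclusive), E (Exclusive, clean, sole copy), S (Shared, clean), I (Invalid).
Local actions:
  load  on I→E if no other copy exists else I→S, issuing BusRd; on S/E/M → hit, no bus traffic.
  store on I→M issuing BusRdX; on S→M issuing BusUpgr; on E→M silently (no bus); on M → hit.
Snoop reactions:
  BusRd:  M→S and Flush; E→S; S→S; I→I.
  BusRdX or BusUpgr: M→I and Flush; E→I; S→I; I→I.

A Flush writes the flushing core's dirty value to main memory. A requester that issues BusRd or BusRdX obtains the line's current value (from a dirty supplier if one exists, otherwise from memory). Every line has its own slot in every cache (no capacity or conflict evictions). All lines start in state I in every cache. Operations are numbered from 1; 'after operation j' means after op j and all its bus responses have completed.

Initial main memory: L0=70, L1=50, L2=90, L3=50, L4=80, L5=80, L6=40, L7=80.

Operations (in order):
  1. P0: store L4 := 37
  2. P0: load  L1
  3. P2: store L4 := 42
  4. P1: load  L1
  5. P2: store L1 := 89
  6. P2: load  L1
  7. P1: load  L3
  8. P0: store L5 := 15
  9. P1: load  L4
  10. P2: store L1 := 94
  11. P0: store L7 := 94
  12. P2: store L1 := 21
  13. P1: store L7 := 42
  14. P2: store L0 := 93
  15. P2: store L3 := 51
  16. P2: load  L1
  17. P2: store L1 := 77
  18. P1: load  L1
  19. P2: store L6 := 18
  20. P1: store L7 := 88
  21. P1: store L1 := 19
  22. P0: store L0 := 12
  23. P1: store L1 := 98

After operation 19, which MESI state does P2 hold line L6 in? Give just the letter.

[1] P0: store L4 := 37 | P0:M(37), P1:I, P2:I | bus: BusRdX
[2] P0: load  L1 | P0:E(50), P1:I, P2:I | bus: BusRd
[3] P2: store L4 := 42 | P0:I, P1:I, P2:M(42) | bus: BusRdX,Flush
[4] P1: load  L1 | P0:S(50), P1:S(50), P2:I | bus: BusRd
[5] P2: store L1 := 89 | P0:I, P1:I, P2:M(89) | bus: BusRdX
[6] P2: load  L1 | P0:I, P1:I, P2:M(89) | bus: none
[7] P1: load  L3 | P0:I, P1:E(50), P2:I | bus: BusRd
[8] P0: store L5 := 15 | P0:M(15), P1:I, P2:I | bus: BusRdX
[9] P1: load  L4 | P0:I, P1:S(42), P2:S(42) | bus: BusRd,Flush
[10] P2: store L1 := 94 | P0:I, P1:I, P2:M(94) | bus: none
[11] P0: store L7 := 94 | P0:M(94), P1:I, P2:I | bus: BusRdX
[12] P2: store L1 := 21 | P0:I, P1:I, P2:M(21) | bus: none
[13] P1: store L7 := 42 | P0:I, P1:M(42), P2:I | bus: BusRdX,Flush
[14] P2: store L0 := 93 | P0:I, P1:I, P2:M(93) | bus: BusRdX
[15] P2: store L3 := 51 | P0:I, P1:I, P2:M(51) | bus: BusRdX
[16] P2: load  L1 | P0:I, P1:I, P2:M(21) | bus: none
[17] P2: store L1 := 77 | P0:I, P1:I, P2:M(77) | bus: none
[18] P1: load  L1 | P0:I, P1:S(77), P2:S(77) | bus: BusRd,Flush
[19] P2: store L6 := 18 | P0:I, P1:I, P2:M(18) | bus: BusRdX
[20] P1: store L7 := 88 | P0:I, P1:M(88), P2:I | bus: none
[21] P1: store L1 := 19 | P0:I, P1:M(19), P2:I | bus: BusUpgr
[22] P0: store L0 := 12 | P0:M(12), P1:I, P2:I | bus: BusRdX,Flush
[23] P1: store L1 := 98 | P0:I, P1:M(98), P2:I | bus: none

state = M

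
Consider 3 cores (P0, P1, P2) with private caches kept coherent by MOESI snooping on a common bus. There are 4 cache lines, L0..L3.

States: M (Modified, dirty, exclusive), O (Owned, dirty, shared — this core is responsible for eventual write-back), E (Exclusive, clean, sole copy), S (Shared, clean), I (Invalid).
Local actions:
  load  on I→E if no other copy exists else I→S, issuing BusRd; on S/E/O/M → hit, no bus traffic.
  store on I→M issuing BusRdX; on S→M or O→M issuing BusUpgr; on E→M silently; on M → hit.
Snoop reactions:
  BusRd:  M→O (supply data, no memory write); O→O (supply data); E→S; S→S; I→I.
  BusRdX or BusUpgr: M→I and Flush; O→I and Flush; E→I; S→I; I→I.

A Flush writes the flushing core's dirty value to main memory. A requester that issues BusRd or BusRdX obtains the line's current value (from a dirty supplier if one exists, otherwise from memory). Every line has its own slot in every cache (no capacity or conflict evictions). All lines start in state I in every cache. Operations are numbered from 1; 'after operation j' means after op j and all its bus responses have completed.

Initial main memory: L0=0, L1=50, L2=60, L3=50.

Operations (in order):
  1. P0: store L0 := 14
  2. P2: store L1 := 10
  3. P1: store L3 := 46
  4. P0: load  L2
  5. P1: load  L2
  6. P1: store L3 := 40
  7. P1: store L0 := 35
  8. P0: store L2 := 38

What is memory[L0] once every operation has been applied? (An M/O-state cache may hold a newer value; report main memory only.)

step 1: P0: store L0 := 14  ⟶  MII  (L0)  txn=BusRdX  M[L0]=0
step 2: P2: store L1 := 10  ⟶  IIM  (L1)  txn=BusRdX  M[L1]=50
step 3: P1: store L3 := 46  ⟶  IMI  (L3)  txn=BusRdX  M[L3]=50
step 4: P0: load  L2  ⟶  EII  (L2)  txn=BusRd  M[L2]=60
step 5: P1: load  L2  ⟶  SSI  (L2)  txn=BusRd  M[L2]=60
step 6: P1: store L3 := 40  ⟶  IMI  (L3)  txn=∅  M[L3]=50
step 7: P1: store L0 := 35  ⟶  IMI  (L0)  txn=BusRdX+Flush  M[L0]=14
step 8: P0: store L2 := 38  ⟶  MII  (L2)  txn=BusUpgr  M[L2]=60

memory[L0] = 14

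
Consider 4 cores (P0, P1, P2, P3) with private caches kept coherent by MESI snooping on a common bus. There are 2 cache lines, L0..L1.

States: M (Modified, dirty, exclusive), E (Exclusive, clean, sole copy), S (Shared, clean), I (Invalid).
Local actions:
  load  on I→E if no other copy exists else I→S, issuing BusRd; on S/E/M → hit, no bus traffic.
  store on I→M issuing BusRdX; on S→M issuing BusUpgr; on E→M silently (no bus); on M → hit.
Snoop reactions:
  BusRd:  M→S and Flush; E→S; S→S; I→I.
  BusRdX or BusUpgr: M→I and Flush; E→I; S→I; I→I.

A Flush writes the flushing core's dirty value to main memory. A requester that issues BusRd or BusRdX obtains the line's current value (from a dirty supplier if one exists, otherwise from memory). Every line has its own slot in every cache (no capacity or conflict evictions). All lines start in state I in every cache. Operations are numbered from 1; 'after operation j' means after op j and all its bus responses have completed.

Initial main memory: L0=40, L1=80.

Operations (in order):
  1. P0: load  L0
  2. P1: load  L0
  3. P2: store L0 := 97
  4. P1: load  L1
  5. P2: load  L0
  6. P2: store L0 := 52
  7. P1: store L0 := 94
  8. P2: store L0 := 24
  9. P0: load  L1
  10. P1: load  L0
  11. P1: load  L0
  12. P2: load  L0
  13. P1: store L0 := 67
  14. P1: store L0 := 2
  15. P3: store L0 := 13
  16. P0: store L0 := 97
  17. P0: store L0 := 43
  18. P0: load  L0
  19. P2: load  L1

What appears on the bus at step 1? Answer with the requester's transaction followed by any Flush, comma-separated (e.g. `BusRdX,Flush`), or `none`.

bus = BusRd

  op1 P0: load  L0 → E/I/I/I on L0; bus BusRd; mem=40
  op2 P1: load  L0 → S/S/I/I on L0; bus BusRd; mem=40
  op3 P2: store L0 := 97 → I/I/M/I on L0; bus BusRdX; mem=40
  op4 P1: load  L1 → I/E/I/I on L1; bus BusRd; mem=80
  op5 P2: load  L0 → I/I/M/I on L0; bus (none); mem=40
  op6 P2: store L0 := 52 → I/I/M/I on L0; bus (none); mem=40
  op7 P1: store L0 := 94 → I/M/I/I on L0; bus BusRdX Flush; mem=52
  op8 P2: store L0 := 24 → I/I/M/I on L0; bus BusRdX Flush; mem=94
  op9 P0: load  L1 → S/S/I/I on L1; bus BusRd; mem=80
  op10 P1: load  L0 → I/S/S/I on L0; bus BusRd Flush; mem=24
  op11 P1: load  L0 → I/S/S/I on L0; bus (none); mem=24
  op12 P2: load  L0 → I/S/S/I on L0; bus (none); mem=24
  op13 P1: store L0 := 67 → I/M/I/I on L0; bus BusUpgr; mem=24
  op14 P1: store L0 := 2 → I/M/I/I on L0; bus (none); mem=24
  op15 P3: store L0 := 13 → I/I/I/M on L0; bus BusRdX Flush; mem=2
  op16 P0: store L0 := 97 → M/I/I/I on L0; bus BusRdX Flush; mem=13
  op17 P0: store L0 := 43 → M/I/I/I on L0; bus (none); mem=13
  op18 P0: load  L0 → M/I/I/I on L0; bus (none); mem=13
  op19 P2: load  L1 → S/S/S/I on L1; bus BusRd; mem=80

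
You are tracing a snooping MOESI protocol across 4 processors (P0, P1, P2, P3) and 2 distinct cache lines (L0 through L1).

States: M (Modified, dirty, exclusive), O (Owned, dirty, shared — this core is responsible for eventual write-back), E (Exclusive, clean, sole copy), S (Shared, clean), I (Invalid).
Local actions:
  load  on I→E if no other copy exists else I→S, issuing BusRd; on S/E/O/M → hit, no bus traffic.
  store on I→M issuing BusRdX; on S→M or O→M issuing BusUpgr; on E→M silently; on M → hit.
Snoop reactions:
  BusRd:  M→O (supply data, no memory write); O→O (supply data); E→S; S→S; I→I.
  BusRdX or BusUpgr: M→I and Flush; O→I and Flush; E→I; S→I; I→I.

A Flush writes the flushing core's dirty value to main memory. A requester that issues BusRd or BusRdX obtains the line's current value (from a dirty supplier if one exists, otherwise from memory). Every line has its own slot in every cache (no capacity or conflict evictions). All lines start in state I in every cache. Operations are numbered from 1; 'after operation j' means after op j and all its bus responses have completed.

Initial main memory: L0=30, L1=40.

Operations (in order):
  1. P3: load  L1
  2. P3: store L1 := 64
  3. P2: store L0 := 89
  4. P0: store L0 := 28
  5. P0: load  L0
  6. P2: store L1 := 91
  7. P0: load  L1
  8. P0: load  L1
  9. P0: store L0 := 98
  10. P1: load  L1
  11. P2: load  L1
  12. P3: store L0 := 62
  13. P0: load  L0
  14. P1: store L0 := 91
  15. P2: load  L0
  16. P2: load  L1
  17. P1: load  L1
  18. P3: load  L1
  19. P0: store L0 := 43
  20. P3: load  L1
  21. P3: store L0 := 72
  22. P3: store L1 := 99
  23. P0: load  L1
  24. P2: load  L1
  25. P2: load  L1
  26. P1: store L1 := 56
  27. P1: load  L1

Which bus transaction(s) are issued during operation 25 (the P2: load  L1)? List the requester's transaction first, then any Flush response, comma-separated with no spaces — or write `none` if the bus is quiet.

bus = none

step 1: P3: load  L1  ⟶  IIIE  (L1)  txn=BusRd  M[L1]=40
step 2: P3: store L1 := 64  ⟶  IIIM  (L1)  txn=∅  M[L1]=40
step 3: P2: store L0 := 89  ⟶  IIMI  (L0)  txn=BusRdX  M[L0]=30
step 4: P0: store L0 := 28  ⟶  MIII  (L0)  txn=BusRdX+Flush  M[L0]=89
step 5: P0: load  L0  ⟶  MIII  (L0)  txn=∅  M[L0]=89
step 6: P2: store L1 := 91  ⟶  IIMI  (L1)  txn=BusRdX+Flush  M[L1]=64
step 7: P0: load  L1  ⟶  SIOI  (L1)  txn=BusRd  M[L1]=64
step 8: P0: load  L1  ⟶  SIOI  (L1)  txn=∅  M[L1]=64
step 9: P0: store L0 := 98  ⟶  MIII  (L0)  txn=∅  M[L0]=89
step 10: P1: load  L1  ⟶  SSOI  (L1)  txn=BusRd  M[L1]=64
step 11: P2: load  L1  ⟶  SSOI  (L1)  txn=∅  M[L1]=64
step 12: P3: store L0 := 62  ⟶  IIIM  (L0)  txn=BusRdX+Flush  M[L0]=98
step 13: P0: load  L0  ⟶  SIIO  (L0)  txn=BusRd  M[L0]=98
step 14: P1: store L0 := 91  ⟶  IMII  (L0)  txn=BusRdX+Flush  M[L0]=62
step 15: P2: load  L0  ⟶  IOSI  (L0)  txn=BusRd  M[L0]=62
step 16: P2: load  L1  ⟶  SSOI  (L1)  txn=∅  M[L1]=64
step 17: P1: load  L1  ⟶  SSOI  (L1)  txn=∅  M[L1]=64
step 18: P3: load  L1  ⟶  SSOS  (L1)  txn=BusRd  M[L1]=64
step 19: P0: store L0 := 43  ⟶  MIII  (L0)  txn=BusRdX+Flush  M[L0]=91
step 20: P3: load  L1  ⟶  SSOS  (L1)  txn=∅  M[L1]=64
step 21: P3: store L0 := 72  ⟶  IIIM  (L0)  txn=BusRdX+Flush  M[L0]=43
step 22: P3: store L1 := 99  ⟶  IIIM  (L1)  txn=BusUpgr+Flush  M[L1]=91
step 23: P0: load  L1  ⟶  SIIO  (L1)  txn=BusRd  M[L1]=91
step 24: P2: load  L1  ⟶  SISO  (L1)  txn=BusRd  M[L1]=91
step 25: P2: load  L1  ⟶  SISO  (L1)  txn=∅  M[L1]=91
step 26: P1: store L1 := 56  ⟶  IMII  (L1)  txn=BusRdX+Flush  M[L1]=99
step 27: P1: load  L1  ⟶  IMII  (L1)  txn=∅  M[L1]=99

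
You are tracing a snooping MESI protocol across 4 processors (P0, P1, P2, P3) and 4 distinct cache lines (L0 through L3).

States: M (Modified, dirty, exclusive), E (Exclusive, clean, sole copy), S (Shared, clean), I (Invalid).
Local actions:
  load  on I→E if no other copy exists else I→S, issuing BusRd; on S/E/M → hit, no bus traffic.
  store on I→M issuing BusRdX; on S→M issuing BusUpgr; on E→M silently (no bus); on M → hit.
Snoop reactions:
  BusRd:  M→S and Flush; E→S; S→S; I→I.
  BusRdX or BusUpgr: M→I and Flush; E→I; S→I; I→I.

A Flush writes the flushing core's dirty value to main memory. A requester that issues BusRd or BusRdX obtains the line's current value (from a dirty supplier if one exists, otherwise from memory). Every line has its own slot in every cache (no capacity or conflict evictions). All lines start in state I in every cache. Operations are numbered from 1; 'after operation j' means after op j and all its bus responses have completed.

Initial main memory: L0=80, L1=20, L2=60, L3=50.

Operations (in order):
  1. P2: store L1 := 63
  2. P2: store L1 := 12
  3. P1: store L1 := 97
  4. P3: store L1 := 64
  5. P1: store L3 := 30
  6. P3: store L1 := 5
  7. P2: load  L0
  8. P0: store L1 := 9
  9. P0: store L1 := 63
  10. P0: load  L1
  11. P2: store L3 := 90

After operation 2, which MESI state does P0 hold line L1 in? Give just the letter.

state = I

1. P2: store L1 := 63  bus=[BusRdX]  L1: P0=I P1=I P2=M P3=I  mem[L1]=20
2. P2: store L1 := 12  bus=[-]  L1: P0=I P1=I P2=M P3=I  mem[L1]=20
3. P1: store L1 := 97  bus=[BusRdX,Flush]  L1: P0=I P1=M P2=I P3=I  mem[L1]=12
4. P3: store L1 := 64  bus=[BusRdX,Flush]  L1: P0=I P1=I P2=I P3=M  mem[L1]=97
5. P1: store L3 := 30  bus=[BusRdX]  L3: P0=I P1=M P2=I P3=I  mem[L3]=50
6. P3: store L1 := 5  bus=[-]  L1: P0=I P1=I P2=I P3=M  mem[L1]=97
7. P2: load  L0  bus=[BusRd]  L0: P0=I P1=I P2=E P3=I  mem[L0]=80
8. P0: store L1 := 9  bus=[BusRdX,Flush]  L1: P0=M P1=I P2=I P3=I  mem[L1]=5
9. P0: store L1 := 63  bus=[-]  L1: P0=M P1=I P2=I P3=I  mem[L1]=5
10. P0: load  L1  bus=[-]  L1: P0=M P1=I P2=I P3=I  mem[L1]=5
11. P2: store L3 := 90  bus=[BusRdX,Flush]  L3: P0=I P1=I P2=M P3=I  mem[L3]=30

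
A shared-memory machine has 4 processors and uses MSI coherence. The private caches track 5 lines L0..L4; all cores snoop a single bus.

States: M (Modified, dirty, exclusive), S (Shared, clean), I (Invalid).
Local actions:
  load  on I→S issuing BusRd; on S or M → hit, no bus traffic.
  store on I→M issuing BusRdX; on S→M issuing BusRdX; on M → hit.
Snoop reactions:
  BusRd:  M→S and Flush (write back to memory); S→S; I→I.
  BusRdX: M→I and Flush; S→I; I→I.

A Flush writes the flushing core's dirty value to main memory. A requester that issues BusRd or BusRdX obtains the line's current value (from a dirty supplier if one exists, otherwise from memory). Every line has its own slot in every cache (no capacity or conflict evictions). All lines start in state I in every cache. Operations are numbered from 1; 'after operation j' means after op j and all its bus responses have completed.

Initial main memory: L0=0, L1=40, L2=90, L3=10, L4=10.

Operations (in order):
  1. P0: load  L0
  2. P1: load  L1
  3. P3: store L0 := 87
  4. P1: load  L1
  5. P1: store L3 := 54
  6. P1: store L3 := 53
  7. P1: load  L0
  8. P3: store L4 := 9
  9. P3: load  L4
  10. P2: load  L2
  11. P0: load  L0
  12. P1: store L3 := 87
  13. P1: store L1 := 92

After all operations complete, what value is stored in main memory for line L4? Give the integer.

  op1 P0: load  L0 → S/I/I/I on L0; bus BusRd; mem=0
  op2 P1: load  L1 → I/S/I/I on L1; bus BusRd; mem=40
  op3 P3: store L0 := 87 → I/I/I/M on L0; bus BusRdX; mem=0
  op4 P1: load  L1 → I/S/I/I on L1; bus (none); mem=40
  op5 P1: store L3 := 54 → I/M/I/I on L3; bus BusRdX; mem=10
  op6 P1: store L3 := 53 → I/M/I/I on L3; bus (none); mem=10
  op7 P1: load  L0 → I/S/I/S on L0; bus BusRd Flush; mem=87
  op8 P3: store L4 := 9 → I/I/I/M on L4; bus BusRdX; mem=10
  op9 P3: load  L4 → I/I/I/M on L4; bus (none); mem=10
  op10 P2: load  L2 → I/I/S/I on L2; bus BusRd; mem=90
  op11 P0: load  L0 → S/S/I/S on L0; bus BusRd; mem=87
  op12 P1: store L3 := 87 → I/M/I/I on L3; bus (none); mem=10
  op13 P1: store L1 := 92 → I/M/I/I on L1; bus BusRdX; mem=40

memory[L4] = 10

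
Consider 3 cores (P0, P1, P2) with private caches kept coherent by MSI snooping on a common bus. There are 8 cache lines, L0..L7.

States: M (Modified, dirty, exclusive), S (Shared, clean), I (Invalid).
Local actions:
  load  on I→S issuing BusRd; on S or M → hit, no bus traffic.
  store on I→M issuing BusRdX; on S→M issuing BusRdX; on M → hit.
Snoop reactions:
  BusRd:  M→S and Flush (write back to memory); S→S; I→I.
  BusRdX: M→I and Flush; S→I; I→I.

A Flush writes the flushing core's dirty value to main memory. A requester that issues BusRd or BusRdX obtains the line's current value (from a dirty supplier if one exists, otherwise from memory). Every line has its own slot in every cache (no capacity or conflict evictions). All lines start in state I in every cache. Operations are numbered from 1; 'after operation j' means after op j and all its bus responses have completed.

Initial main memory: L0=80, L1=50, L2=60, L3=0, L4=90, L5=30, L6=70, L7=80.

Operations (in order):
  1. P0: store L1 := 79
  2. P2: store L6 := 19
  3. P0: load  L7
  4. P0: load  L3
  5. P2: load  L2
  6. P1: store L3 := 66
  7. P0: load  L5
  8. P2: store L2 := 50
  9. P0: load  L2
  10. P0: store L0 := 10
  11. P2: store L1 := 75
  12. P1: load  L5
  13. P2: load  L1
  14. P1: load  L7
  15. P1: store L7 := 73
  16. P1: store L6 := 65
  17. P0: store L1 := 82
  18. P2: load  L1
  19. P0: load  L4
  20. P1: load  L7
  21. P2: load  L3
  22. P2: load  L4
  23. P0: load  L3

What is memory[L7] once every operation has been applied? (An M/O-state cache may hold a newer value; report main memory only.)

memory[L7] = 80

1. P0: store L1 := 79  bus=[BusRdX]  L1: P0=M P1=I P2=I  mem[L1]=50
2. P2: store L6 := 19  bus=[BusRdX]  L6: P0=I P1=I P2=M  mem[L6]=70
3. P0: load  L7  bus=[BusRd]  L7: P0=S P1=I P2=I  mem[L7]=80
4. P0: load  L3  bus=[BusRd]  L3: P0=S P1=I P2=I  mem[L3]=0
5. P2: load  L2  bus=[BusRd]  L2: P0=I P1=I P2=S  mem[L2]=60
6. P1: store L3 := 66  bus=[BusRdX]  L3: P0=I P1=M P2=I  mem[L3]=0
7. P0: load  L5  bus=[BusRd]  L5: P0=S P1=I P2=I  mem[L5]=30
8. P2: store L2 := 50  bus=[BusRdX]  L2: P0=I P1=I P2=M  mem[L2]=60
9. P0: load  L2  bus=[BusRd,Flush]  L2: P0=S P1=I P2=S  mem[L2]=50
10. P0: store L0 := 10  bus=[BusRdX]  L0: P0=M P1=I P2=I  mem[L0]=80
11. P2: store L1 := 75  bus=[BusRdX,Flush]  L1: P0=I P1=I P2=M  mem[L1]=79
12. P1: load  L5  bus=[BusRd]  L5: P0=S P1=S P2=I  mem[L5]=30
13. P2: load  L1  bus=[-]  L1: P0=I P1=I P2=M  mem[L1]=79
14. P1: load  L7  bus=[BusRd]  L7: P0=S P1=S P2=I  mem[L7]=80
15. P1: store L7 := 73  bus=[BusRdX]  L7: P0=I P1=M P2=I  mem[L7]=80
16. P1: store L6 := 65  bus=[BusRdX,Flush]  L6: P0=I P1=M P2=I  mem[L6]=19
17. P0: store L1 := 82  bus=[BusRdX,Flush]  L1: P0=M P1=I P2=I  mem[L1]=75
18. P2: load  L1  bus=[BusRd,Flush]  L1: P0=S P1=I P2=S  mem[L1]=82
19. P0: load  L4  bus=[BusRd]  L4: P0=S P1=I P2=I  mem[L4]=90
20. P1: load  L7  bus=[-]  L7: P0=I P1=M P2=I  mem[L7]=80
21. P2: load  L3  bus=[BusRd,Flush]  L3: P0=I P1=S P2=S  mem[L3]=66
22. P2: load  L4  bus=[BusRd]  L4: P0=S P1=I P2=S  mem[L4]=90
23. P0: load  L3  bus=[BusRd]  L3: P0=S P1=S P2=S  mem[L3]=66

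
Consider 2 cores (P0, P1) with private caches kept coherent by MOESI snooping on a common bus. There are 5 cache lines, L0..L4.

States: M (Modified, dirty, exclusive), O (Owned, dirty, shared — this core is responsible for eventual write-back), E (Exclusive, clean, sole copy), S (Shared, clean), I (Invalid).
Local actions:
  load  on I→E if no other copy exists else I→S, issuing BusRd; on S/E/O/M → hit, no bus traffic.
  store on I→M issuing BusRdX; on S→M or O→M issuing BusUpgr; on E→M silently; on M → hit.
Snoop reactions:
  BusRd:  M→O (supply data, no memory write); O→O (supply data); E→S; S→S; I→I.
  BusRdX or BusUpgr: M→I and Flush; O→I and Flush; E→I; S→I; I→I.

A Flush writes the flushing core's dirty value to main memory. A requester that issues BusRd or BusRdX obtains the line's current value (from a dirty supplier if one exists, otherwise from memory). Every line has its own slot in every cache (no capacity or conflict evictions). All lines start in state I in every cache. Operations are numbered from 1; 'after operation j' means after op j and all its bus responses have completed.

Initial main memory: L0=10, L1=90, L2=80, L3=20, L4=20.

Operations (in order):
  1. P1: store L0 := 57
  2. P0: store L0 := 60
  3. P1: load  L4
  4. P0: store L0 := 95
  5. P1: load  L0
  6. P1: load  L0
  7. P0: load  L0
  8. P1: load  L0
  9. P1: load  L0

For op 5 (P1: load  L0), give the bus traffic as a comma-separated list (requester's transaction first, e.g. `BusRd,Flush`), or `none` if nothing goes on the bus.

bus = BusRd

step 1: P1: store L0 := 57  ⟶  IM  (L0)  txn=BusRdX  M[L0]=10
step 2: P0: store L0 := 60  ⟶  MI  (L0)  txn=BusRdX+Flush  M[L0]=57
step 3: P1: load  L4  ⟶  IE  (L4)  txn=BusRd  M[L4]=20
step 4: P0: store L0 := 95  ⟶  MI  (L0)  txn=∅  M[L0]=57
step 5: P1: load  L0  ⟶  OS  (L0)  txn=BusRd  M[L0]=57
step 6: P1: load  L0  ⟶  OS  (L0)  txn=∅  M[L0]=57
step 7: P0: load  L0  ⟶  OS  (L0)  txn=∅  M[L0]=57
step 8: P1: load  L0  ⟶  OS  (L0)  txn=∅  M[L0]=57
step 9: P1: load  L0  ⟶  OS  (L0)  txn=∅  M[L0]=57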